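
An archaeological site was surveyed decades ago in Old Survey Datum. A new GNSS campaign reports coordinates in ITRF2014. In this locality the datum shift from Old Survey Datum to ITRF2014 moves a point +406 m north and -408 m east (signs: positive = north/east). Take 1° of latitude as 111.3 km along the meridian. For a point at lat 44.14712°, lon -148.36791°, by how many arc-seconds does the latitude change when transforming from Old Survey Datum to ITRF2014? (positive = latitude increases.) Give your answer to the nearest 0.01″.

Δφ = 13.13″

1° of latitude = 111.3 km, so Δφ = 406.0 / 111300 = 0.0036478° = 13.132″.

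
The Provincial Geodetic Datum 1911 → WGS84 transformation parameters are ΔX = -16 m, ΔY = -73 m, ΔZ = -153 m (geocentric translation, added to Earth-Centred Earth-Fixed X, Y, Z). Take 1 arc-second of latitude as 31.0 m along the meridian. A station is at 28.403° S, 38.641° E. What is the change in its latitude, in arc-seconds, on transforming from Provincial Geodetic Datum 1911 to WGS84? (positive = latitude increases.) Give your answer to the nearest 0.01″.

Δφ = -5.23″

sin φ = -0.475670, cos φ = 0.879624, sin λ = 0.624439, cos λ = 0.781074.
North component: ΔN = −sin φ cos λ·ΔX − sin φ sin λ·ΔY + cos φ·ΔZ = −(-0.475670)(0.781074)(-16) − (-0.475670)(0.624439)(-73) + (0.879624)(-153) = -162.21 m.
1° of latitude spans 3600 × 31.00 = 111600 m, so Δφ = -162.21 / 111600 × 3600 = -5.233″.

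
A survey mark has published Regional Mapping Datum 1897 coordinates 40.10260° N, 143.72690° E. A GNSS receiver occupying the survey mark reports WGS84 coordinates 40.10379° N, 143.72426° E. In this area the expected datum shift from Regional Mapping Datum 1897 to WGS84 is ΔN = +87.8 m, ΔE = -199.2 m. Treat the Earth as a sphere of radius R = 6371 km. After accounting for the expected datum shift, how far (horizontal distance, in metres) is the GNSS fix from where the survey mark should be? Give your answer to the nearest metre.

Observed coordinate differences: Δφ = +0.00119°, Δλ = -0.00264°.
Converting to metres (1° lat = 111195 m, cos φ = 0.764892): observed ΔN = 132.3 m, observed ΔE = -224.5 m.
Subtracting the expected shift leaves a residual of 132.3 − (87.8) = 44.5 m north and -224.5 − (-199.2) = -25.3 m east.
Residual distance = √(44.5² + (-25.3)²) = 51.2 m.

51 m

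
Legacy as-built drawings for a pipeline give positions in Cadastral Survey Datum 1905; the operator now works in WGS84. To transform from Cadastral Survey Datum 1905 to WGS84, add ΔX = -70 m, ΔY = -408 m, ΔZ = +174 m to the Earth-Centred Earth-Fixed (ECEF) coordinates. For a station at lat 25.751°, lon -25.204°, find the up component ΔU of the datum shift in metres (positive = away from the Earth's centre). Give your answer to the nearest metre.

At φ = 25.751°, λ = -25.204°: sin φ = 0.434461, cos φ = 0.900691, sin λ = -0.425842, cos λ = 0.904797.
ΔU = cos φ cos λ·ΔX + cos φ sin λ·ΔY + sin φ·ΔZ = (0.900691)(0.904797)(-70) + (0.900691)(-0.425842)(-408) + (0.434461)(174) = 175.04 m.

ΔU = 175 m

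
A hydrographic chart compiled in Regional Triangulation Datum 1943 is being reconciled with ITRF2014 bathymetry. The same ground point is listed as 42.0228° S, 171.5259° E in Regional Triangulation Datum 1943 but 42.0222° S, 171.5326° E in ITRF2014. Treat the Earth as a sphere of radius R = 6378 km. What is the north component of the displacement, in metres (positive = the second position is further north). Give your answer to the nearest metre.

ΔN = 67 m

Δφ = -42.0222° − -42.0228° = +0.0006°; Δλ = 171.5326° − 171.5259° = +0.0067°.
1° along a meridian = πR/180 = 111317 m.
ΔN = Δφ × 111317 = 66.8 m; ΔE = Δλ × 111317 × cos(-42.0228°) = +0.0067 × 111317 × 0.742878 = 554.1 m.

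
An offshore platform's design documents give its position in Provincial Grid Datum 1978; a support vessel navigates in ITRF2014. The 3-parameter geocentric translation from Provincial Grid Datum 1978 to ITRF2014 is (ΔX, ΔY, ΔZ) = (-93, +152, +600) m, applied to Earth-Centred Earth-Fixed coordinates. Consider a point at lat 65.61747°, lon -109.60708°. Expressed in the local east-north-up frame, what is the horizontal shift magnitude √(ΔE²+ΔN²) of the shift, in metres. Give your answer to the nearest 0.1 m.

At φ = 65.61747°, λ = -109.60708°: sin φ = 0.910810, cos φ = 0.412827, sin λ = -0.942016, cos λ = -0.335568.
ΔE = −sin λ·ΔX + cos λ·ΔY = −(-0.942016)·(-93) + (-0.335568)·(152) = -138.61 m.
ΔN = −sin φ cos λ·ΔX − sin φ sin λ·ΔY + cos φ·ΔZ = −(0.910810)(-0.335568)(-93) − (0.910810)(-0.942016)(152) + (0.412827)(600) = 349.69 m.
Horizontal magnitude = √(ΔE² + ΔN²) = √((-138.61)² + 349.69²) = 376.16 m.

376.2 m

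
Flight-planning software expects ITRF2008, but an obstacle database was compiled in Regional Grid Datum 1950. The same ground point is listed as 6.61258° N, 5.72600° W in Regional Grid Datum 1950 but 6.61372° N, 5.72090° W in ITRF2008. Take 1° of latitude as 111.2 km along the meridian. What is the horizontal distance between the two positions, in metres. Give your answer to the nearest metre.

Δφ = 6.61372° − 6.61258° = +0.00114°; Δλ = -5.72090° − -5.72600° = +0.00510°.
ΔN = Δφ × 111200 = 126.8 m; ΔE = Δλ × 111200 × cos(6.61258°) = +0.00510 × 111200 × 0.993348 = 563.3 m.
Distance = √(ΔE² + ΔN²) = √(563.3² + 126.8²) = 577.4 m.

577 m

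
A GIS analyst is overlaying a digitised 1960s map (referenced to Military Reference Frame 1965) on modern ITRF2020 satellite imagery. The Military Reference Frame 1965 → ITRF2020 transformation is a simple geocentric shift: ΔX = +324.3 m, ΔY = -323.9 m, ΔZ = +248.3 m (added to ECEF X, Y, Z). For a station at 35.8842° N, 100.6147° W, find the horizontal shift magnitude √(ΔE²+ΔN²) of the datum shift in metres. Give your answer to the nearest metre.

382 m

The local east axis at (φ, λ) is (−sin λ, cos λ, 0), so ΔE = −sin(-100.6147°)·324.3 + cos(-100.6147°)·(-323.9) = 378.41 m.
The local north axis is (−sin φ cos λ, −sin φ sin λ, cos φ), giving ΔN = 35.015 − 186.605 + 201.173 = 49.58 m.
Horizontal magnitude = √(ΔE² + ΔN²) = √(378.41² + 49.58²) = 381.65 m.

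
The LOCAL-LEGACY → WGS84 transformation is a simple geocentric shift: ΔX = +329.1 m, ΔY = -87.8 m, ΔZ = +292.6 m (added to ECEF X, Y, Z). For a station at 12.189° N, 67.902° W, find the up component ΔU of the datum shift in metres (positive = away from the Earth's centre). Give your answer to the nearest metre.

ΔU = 262 m

The local up (radial) axis is (cos φ cos λ, cos φ sin λ, sin φ), giving ΔU = 121.014 + 79.516 + 61.779 = 262.31 m.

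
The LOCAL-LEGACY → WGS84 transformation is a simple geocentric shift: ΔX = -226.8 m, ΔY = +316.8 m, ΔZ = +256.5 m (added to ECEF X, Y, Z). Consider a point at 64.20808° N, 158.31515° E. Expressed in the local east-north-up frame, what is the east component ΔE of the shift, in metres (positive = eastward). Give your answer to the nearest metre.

ΔE = -211 m

At φ = 64.20808°, λ = 158.31515°: sin φ = 0.900380, cos φ = 0.435104, sin λ = 0.369501, cos λ = -0.929230.
ΔE = −sin λ·ΔX + cos λ·ΔY = −(0.369501)·(-226.8) + (-0.929230)·(316.8) = -210.58 m.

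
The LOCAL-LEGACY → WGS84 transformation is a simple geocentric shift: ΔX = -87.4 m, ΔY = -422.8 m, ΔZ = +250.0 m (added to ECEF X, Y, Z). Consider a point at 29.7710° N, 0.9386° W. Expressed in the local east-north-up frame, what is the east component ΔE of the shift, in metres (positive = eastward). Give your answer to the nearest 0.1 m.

ΔE = -424.2 m

At φ = 29.7710°, λ = -0.9386°: sin φ = 0.496535, cos φ = 0.868017, sin λ = -0.016381, cos λ = 0.999866.
ΔE = −sin λ·ΔX + cos λ·ΔY = −(-0.016381)·(-87.4) + (0.999866)·(-422.8) = -424.17 m.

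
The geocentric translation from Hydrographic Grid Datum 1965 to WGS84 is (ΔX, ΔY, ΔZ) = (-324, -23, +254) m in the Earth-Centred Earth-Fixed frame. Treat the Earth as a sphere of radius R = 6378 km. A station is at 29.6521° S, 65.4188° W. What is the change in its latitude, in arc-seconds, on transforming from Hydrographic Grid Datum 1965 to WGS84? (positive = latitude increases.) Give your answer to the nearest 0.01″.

Δφ = 5.32″

sin φ = -0.494732, cos φ = 0.869045, sin λ = -0.909373, cos λ = 0.415982.
North component: ΔN = −sin φ cos λ·ΔX − sin φ sin λ·ΔY + cos φ·ΔZ = −(-0.494732)(0.415982)(-324) − (-0.494732)(-0.909373)(-23) + (0.869045)(254) = 164.41 m.
1° of latitude spans πR/180 = 111317 m, so Δφ = 164.41 / 111317 × 3600 = 5.317″.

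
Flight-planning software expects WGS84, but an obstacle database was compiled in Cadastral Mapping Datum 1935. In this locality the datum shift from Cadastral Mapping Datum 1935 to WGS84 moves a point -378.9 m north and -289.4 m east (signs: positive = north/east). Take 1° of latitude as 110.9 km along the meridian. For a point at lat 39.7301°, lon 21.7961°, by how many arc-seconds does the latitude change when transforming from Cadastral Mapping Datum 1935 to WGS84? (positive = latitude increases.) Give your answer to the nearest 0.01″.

Δφ = -12.30″

1° of latitude = 110.9 km, so Δφ = -378.9 / 110900 = -0.0034166° = -12.300″.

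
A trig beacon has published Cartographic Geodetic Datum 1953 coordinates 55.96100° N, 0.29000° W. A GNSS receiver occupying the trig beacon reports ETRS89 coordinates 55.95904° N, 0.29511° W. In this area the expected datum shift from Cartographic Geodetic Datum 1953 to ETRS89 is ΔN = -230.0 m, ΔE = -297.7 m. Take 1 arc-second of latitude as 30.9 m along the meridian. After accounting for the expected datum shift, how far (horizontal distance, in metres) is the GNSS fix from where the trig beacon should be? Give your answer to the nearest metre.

Observed coordinate differences: Δφ = -0.00196°, Δλ = -0.00511°.
Converting to metres (1° lat = 111240 m, cos φ = 0.559757): observed ΔN = -218.0 m, observed ΔE = -318.2 m.
Subtracting the expected shift leaves a residual of -218.0 − (-230.0) = 12.0 m north and -318.2 − (-297.7) = -20.5 m east.
Residual distance = √(12.0² + (-20.5)²) = 23.7 m.

24 m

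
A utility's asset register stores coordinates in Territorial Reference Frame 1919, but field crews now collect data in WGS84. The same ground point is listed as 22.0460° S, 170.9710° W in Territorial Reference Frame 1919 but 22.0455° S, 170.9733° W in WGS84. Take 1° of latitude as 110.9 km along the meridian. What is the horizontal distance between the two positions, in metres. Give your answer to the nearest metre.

243 m

Δφ = -22.0455° − -22.0460° = +0.0005°; Δλ = -170.9733° − -170.9710° = -0.0023°.
ΔN = Δφ × 110900 = 55.4 m; ΔE = Δλ × 110900 × cos(-22.0460°) = -0.0023 × 110900 × 0.926883 = -236.4 m.
Distance = √(ΔE² + ΔN²) = √((-236.4)² + 55.4²) = 242.8 m.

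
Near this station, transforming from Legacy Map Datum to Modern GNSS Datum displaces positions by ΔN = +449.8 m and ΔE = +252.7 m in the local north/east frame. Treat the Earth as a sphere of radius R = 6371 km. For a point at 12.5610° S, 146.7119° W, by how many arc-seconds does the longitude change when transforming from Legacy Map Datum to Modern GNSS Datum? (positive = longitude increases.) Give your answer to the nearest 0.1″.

At latitude -12.5610°, cos φ = 0.976065.
One radian of longitude at latitude φ spans R cos φ, so Δλ = ΔE / (R cos φ) = 252.7 / (6371000 × 0.976065) = 4.0637e-05 rad = 8.382″.

Δλ = 8.4″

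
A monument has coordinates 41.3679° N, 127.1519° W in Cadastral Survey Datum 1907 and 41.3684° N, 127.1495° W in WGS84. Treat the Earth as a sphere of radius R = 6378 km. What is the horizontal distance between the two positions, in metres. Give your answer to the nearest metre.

208 m

Δφ = 41.3684° − 41.3679° = +0.0005°; Δλ = -127.1495° − -127.1519° = +0.0024°.
1° along a meridian = πR/180 = 111317 m.
ΔN = Δφ × 111317 = 55.7 m; ΔE = Δλ × 111317 × cos(41.3679°) = +0.0024 × 111317 × 0.750481 = 200.5 m.
Distance = √(ΔE² + ΔN²) = √(200.5² + 55.7²) = 208.1 m.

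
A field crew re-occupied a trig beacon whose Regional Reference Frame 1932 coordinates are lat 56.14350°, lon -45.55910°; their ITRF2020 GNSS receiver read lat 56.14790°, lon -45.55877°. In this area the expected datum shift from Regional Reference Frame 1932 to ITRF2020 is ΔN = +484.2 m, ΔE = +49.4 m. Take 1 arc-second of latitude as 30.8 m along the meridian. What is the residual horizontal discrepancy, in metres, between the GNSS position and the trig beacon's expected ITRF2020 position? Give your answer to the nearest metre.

29 m

Observed coordinate differences: Δφ = +0.00440°, Δλ = +0.00033°.
Converting to metres (1° lat = 110880 m, cos φ = 0.557115): observed ΔN = 487.9 m, observed ΔE = 20.4 m.
Subtracting the expected shift leaves a residual of 487.9 − (484.2) = 3.7 m north and 20.4 − (49.4) = -29.0 m east.
Residual distance = √(3.7² + (-29.0)²) = 29.2 m.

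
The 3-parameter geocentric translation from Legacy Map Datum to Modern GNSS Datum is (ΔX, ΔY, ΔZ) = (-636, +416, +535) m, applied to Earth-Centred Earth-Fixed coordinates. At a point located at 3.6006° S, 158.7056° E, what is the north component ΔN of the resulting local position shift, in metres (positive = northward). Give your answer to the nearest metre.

At φ = -3.6006°, λ = 158.7056°: sin φ = -0.062801, cos φ = 0.998026, sin λ = 0.363160, cos λ = -0.931727.
ΔN = −sin φ cos λ·ΔX − sin φ sin λ·ΔY + cos φ·ΔZ = −(-0.062801)(-0.931727)(-636) − (-0.062801)(0.363160)(416) + (0.998026)(535) = 580.65 m.

ΔN = 581 m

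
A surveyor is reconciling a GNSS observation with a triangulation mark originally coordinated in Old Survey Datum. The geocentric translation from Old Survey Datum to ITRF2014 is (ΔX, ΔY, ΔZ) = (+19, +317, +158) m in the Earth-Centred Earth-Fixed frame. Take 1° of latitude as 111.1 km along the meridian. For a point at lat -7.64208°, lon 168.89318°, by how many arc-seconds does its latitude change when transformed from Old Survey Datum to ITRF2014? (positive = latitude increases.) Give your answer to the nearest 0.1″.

sin φ = -0.132984, cos φ = 0.991118, sin λ = 0.192639, cos λ = -0.981270.
North component: ΔN = −sin φ cos λ·ΔX − sin φ sin λ·ΔY + cos φ·ΔZ = −(-0.132984)(-0.981270)(19) − (-0.132984)(0.192639)(317) + (0.991118)(158) = 162.24 m.
1° of latitude spans 111100 m, so Δφ = 162.24 / 111100 × 3600 = 5.257″.

Δφ = 5.3″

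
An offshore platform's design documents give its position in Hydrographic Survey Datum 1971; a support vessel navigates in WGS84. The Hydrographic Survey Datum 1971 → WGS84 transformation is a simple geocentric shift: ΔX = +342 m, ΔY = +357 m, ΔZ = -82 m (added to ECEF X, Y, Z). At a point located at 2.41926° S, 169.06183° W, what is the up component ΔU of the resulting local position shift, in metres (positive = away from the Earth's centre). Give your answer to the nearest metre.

At φ = -2.41926°, λ = -169.06183°: sin φ = -0.042212, cos φ = 0.999109, sin λ = -0.189750, cos λ = -0.981833.
ΔU = cos φ cos λ·ΔX + cos φ sin λ·ΔY + sin φ·ΔZ = (0.999109)(-0.981833)(342) + (0.999109)(-0.189750)(357) + (-0.042212)(-82) = -399.71 m.

ΔU = -400 m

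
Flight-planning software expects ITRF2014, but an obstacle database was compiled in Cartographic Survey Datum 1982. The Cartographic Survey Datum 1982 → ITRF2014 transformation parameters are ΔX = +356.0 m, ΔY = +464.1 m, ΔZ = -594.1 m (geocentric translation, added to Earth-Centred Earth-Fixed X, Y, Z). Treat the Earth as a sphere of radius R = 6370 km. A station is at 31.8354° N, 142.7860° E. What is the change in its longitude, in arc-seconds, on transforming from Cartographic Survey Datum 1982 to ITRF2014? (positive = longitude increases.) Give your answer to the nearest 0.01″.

sin φ = 0.527481, cos φ = 0.849567, sin λ = 0.604794, cos λ = -0.796382.
East component: ΔE = −sin λ·ΔX + cos λ·ΔY = −(0.604794)(356.0) + (-0.796382)(464.1) = -584.91 m.
1° of latitude spans πR/180 = 111177 m; at latitude φ, 1° of longitude spans that × cos φ = 94452.7 m, so Δλ = -584.91 / 94452.7 × 3600 = -22.293″.

Δλ = -22.29″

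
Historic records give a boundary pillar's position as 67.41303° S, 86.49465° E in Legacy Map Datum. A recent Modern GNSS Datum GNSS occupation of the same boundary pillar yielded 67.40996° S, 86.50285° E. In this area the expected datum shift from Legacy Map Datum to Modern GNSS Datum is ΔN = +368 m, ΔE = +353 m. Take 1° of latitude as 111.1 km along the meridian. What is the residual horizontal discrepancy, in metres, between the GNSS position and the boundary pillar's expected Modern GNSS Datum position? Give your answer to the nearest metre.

27 m

Observed coordinate differences: Δφ = +0.00307°, Δλ = +0.00820°.
Converting to metres (1° lat = 111100 m, cos φ = 0.384085): observed ΔN = 341.1 m, observed ΔE = 349.9 m.
Subtracting the expected shift leaves a residual of 341.1 − (368) = -26.9 m north and 349.9 − (353) = -3.1 m east.
Residual distance = √((-26.9)² + (-3.1)²) = 27.1 m.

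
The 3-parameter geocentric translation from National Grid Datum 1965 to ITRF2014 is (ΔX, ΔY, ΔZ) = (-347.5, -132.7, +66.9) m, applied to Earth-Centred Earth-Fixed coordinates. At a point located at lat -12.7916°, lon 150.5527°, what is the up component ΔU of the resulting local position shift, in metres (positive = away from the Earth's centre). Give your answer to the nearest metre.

ΔU = 217 m

At φ = -12.7916°, λ = 150.5527°: sin φ = -0.221406, cos φ = 0.975182, sin λ = 0.491623, cos λ = -0.870808.
ΔU = cos φ cos λ·ΔX + cos φ sin λ·ΔY + sin φ·ΔZ = (0.975182)(-0.870808)(-347.5) + (0.975182)(0.491623)(-132.7) + (-0.221406)(66.9) = 216.66 m.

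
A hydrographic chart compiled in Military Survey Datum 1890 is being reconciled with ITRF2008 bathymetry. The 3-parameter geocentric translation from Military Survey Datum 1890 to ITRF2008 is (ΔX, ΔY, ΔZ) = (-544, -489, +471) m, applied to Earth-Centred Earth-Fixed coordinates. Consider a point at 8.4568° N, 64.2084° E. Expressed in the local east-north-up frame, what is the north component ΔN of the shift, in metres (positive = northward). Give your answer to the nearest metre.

ΔN = 565 m

At φ = 8.4568°, λ = 64.2084°: sin φ = 0.147064, cos φ = 0.989127, sin λ = 0.900383, cos λ = 0.435099.
ΔN = −sin φ cos λ·ΔX − sin φ sin λ·ΔY + cos φ·ΔZ = −(0.147064)(0.435099)(-544) − (0.147064)(0.900383)(-489) + (0.989127)(471) = 565.44 m.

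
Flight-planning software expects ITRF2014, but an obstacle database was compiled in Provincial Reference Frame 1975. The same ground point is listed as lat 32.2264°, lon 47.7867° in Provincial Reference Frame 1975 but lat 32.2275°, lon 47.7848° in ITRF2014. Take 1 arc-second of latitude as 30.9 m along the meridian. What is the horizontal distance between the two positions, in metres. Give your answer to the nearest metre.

217 m

Δφ = 32.2275° − 32.2264° = +0.0011°; Δλ = 47.7848° − 47.7867° = -0.0019°.
1° of latitude = 3600 × 30.90 = 111240 m.
ΔN = Δφ × 111240 = 122.4 m; ΔE = Δλ × 111240 × cos(32.2264°) = -0.0019 × 111240 × 0.845948 = -178.8 m.
Distance = √(ΔE² + ΔN²) = √((-178.8)² + 122.4²) = 216.7 m.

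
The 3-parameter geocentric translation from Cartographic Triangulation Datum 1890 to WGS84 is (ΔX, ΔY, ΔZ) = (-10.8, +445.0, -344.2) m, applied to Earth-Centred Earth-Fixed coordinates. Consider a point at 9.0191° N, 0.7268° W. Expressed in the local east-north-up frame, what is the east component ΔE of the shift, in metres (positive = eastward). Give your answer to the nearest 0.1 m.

The local east axis at (φ, λ) is (−sin λ, cos λ, 0), so ΔE = −sin(-0.7268°)·(-10.8) + cos(-0.7268°)·445.0 = 444.83 m.

ΔE = 444.8 m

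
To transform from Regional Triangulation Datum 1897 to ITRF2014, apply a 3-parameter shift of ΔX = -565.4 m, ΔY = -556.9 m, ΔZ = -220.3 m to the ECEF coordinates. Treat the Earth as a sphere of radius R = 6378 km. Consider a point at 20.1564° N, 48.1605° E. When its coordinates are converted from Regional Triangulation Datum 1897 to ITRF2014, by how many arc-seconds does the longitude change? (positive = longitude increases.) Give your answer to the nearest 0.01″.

Δλ = 1.71″

sin φ = 0.344584, cos φ = 0.938756, sin λ = 0.745016, cos λ = 0.667046.
East component: ΔE = −sin λ·ΔX + cos λ·ΔY = −(0.745016)(-565.4) + (0.667046)(-556.9) = 49.75 m.
1° of latitude spans πR/180 = 111317 m; at latitude φ, 1° of longitude spans that × cos φ = 104499.5 m, so Δλ = 49.75 / 104499.5 × 3600 = 1.714″.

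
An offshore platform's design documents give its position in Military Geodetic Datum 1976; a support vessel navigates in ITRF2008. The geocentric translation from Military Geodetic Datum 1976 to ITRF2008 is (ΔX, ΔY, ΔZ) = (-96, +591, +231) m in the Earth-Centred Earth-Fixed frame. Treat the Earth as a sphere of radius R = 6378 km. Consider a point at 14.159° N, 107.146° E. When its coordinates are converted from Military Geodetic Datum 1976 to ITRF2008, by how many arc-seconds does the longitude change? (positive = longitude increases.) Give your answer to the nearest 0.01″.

sin φ = 0.244614, cos φ = 0.969621, sin λ = 0.955557, cos λ = -0.294808.
East component: ΔE = −sin λ·ΔX + cos λ·ΔY = −(0.955557)(-96) + (-0.294808)(591) = -82.50 m.
1° of latitude spans πR/180 = 111317 m; at latitude φ, 1° of longitude spans that × cos φ = 107935.4 m, so Δλ = -82.50 / 107935.4 × 3600 = -2.752″.

Δλ = -2.75″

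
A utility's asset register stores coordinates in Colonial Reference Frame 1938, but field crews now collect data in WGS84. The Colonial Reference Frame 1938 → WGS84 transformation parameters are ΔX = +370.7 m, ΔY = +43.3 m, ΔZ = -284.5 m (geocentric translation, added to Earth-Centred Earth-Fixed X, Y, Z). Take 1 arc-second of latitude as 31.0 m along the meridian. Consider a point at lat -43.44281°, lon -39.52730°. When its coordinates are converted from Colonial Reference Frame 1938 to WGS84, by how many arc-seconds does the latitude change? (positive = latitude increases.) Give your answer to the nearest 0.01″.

Δφ = -0.93″

sin φ = -0.687630, cos φ = 0.726061, sin λ = -0.636446, cos λ = 0.771321.
North component: ΔN = −sin φ cos λ·ΔX − sin φ sin λ·ΔY + cos φ·ΔZ = −(-0.687630)(0.771321)(370.7) − (-0.687630)(-0.636446)(43.3) + (0.726061)(-284.5) = -28.90 m.
1° of latitude spans 3600 × 31.00 = 111600 m, so Δφ = -28.90 / 111600 × 3600 = -0.932″.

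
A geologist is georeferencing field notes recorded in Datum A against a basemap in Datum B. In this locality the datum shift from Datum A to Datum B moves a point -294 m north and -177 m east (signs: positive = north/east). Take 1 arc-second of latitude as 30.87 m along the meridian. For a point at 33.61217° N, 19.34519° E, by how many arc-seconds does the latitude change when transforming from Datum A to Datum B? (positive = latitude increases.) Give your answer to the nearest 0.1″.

Δφ = -9.5″

1″ of latitude = 30.87 m, so Δφ = -294.0 / 30.87 = -9.524″.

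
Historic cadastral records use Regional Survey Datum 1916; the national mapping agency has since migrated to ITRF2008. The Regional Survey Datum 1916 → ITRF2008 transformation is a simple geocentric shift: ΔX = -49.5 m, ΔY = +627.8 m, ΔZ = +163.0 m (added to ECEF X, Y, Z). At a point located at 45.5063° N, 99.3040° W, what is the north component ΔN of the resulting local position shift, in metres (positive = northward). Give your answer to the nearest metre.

ΔN = 550 m

The local north axis is (−sin φ cos λ, −sin φ sin λ, cos φ), giving ΔN = -5.709 + 441.936 + 114.235 = 550.46 m.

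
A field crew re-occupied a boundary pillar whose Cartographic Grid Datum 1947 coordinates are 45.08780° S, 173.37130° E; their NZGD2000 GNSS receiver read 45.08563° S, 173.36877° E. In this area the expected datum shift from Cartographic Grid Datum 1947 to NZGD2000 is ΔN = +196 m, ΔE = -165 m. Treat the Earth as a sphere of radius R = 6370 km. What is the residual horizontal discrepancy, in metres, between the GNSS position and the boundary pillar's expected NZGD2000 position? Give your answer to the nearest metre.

Observed coordinate differences: Δφ = +0.00217°, Δλ = -0.00253°.
Converting to metres (1° lat = 111177 m, cos φ = 0.706022): observed ΔN = 241.3 m, observed ΔE = -198.6 m.
Subtracting the expected shift leaves a residual of 241.3 − (196) = 45.3 m north and -198.6 − (-165) = -33.6 m east.
Residual distance = √(45.3² + (-33.6)²) = 56.4 m.

56 m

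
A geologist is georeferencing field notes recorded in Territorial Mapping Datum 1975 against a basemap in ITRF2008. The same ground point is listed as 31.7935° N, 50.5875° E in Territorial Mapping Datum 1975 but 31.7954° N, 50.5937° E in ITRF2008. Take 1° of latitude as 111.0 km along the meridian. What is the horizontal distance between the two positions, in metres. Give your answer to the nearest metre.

622 m

Δφ = 31.7954° − 31.7935° = +0.0019°; Δλ = 50.5937° − 50.5875° = +0.0062°.
ΔN = Δφ × 111000 = 210.9 m; ΔE = Δλ × 111000 × cos(31.7935°) = +0.0062 × 111000 × 0.849952 = 584.9 m.
Distance = √(ΔE² + ΔN²) = √(584.9² + 210.9²) = 621.8 m.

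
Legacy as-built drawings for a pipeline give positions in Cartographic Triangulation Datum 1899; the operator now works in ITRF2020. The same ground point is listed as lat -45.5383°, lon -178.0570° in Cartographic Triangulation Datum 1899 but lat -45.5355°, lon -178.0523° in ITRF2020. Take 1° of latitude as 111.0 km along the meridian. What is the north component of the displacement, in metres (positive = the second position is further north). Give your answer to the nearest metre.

Δφ = -45.5355° − -45.5383° = +0.0028°; Δλ = -178.0523° − -178.0570° = +0.0047°.
ΔN = Δφ × 111000 = 310.8 m; ΔE = Δλ × 111000 × cos(-45.5383°) = +0.0047 × 111000 × 0.700432 = 365.4 m.

ΔN = 311 m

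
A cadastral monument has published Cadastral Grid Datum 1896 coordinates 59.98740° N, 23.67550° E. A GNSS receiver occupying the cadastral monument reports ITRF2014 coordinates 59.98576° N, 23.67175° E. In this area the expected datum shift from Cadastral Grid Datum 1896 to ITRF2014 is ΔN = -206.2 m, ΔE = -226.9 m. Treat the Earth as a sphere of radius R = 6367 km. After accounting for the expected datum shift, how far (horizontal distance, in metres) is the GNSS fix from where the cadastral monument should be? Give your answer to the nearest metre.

30 m

Observed coordinate differences: Δφ = -0.00164°, Δλ = -0.00375°.
Converting to metres (1° lat = 111125 m, cos φ = 0.500190): observed ΔN = -182.2 m, observed ΔE = -208.4 m.
Subtracting the expected shift leaves a residual of -182.2 − (-206.2) = 24.0 m north and -208.4 − (-226.9) = 18.5 m east.
Residual distance = √(24.0² + 18.5²) = 30.2 m.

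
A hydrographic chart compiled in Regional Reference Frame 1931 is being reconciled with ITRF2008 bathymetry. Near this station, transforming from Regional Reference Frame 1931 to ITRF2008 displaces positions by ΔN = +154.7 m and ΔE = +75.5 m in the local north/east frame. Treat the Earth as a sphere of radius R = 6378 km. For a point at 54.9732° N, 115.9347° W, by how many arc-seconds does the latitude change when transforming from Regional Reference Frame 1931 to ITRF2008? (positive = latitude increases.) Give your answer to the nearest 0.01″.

Δφ = 5.00″

On a sphere of radius R, 1 rad of latitude = R, so Δφ = ΔN / R = 154.7 / 6378000 = 2.4255e-05 rad = 5.003″.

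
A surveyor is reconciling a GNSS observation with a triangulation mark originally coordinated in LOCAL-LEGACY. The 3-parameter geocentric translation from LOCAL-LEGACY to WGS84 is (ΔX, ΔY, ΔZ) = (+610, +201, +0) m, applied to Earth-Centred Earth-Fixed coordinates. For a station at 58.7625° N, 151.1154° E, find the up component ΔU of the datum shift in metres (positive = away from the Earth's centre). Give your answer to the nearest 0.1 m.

At φ = 58.7625°, λ = 151.1154°: sin φ = 0.855025, cos φ = 0.518587, sin λ = 0.483047, cos λ = -0.875594.
ΔU = cos φ cos λ·ΔX + cos φ sin λ·ΔY + sin φ·ΔZ = (0.518587)(-0.875594)(610) + (0.518587)(0.483047)(201) + (0.855025)(0) = -226.63 m.

ΔU = -226.6 m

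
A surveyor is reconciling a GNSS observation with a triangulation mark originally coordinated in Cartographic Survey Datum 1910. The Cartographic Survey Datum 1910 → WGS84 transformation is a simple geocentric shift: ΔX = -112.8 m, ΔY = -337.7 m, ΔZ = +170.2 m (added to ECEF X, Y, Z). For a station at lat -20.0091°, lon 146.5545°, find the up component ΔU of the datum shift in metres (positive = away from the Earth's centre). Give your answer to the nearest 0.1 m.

ΔU = -144.7 m

The local up (radial) axis is (cos φ cos λ, cos φ sin λ, sin φ), giving ΔU = 88.440 − 174.887 − 58.237 = -144.68 m.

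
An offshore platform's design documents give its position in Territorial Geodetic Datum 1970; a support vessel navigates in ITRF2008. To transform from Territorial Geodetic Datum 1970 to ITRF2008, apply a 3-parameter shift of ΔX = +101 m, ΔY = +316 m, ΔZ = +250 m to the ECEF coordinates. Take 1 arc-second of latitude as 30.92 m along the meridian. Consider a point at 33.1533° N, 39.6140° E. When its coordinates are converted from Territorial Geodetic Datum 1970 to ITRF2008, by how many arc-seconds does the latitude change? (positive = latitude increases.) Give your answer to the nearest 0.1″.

Δφ = 1.8″

sin φ = 0.546881, cos φ = 0.837210, sin λ = 0.637612, cos λ = 0.770357.
North component: ΔN = −sin φ cos λ·ΔX − sin φ sin λ·ΔY + cos φ·ΔZ = −(0.546881)(0.770357)(101) − (0.546881)(0.637612)(316) + (0.837210)(250) = 56.56 m.
1° of latitude spans 3600 × 30.92 = 111312 m, so Δφ = 56.56 / 111312 × 3600 = 1.829″.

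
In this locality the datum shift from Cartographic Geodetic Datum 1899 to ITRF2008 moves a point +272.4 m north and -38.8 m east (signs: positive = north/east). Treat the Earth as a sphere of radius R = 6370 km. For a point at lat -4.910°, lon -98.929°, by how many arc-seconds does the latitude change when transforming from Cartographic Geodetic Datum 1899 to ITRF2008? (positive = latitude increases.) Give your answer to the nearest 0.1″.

Δφ = 8.8″

On a sphere of radius R, 1 rad of latitude = R, so Δφ = ΔN / R = 272.4 / 6370000 = 4.2763e-05 rad = 8.820″.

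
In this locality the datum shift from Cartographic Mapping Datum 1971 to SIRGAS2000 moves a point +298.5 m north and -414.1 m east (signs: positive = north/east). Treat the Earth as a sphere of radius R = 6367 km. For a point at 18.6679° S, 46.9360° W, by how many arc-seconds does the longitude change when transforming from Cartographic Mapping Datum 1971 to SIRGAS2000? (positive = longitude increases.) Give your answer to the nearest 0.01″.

At latitude -18.6679°, cos φ = 0.947390.
One radian of longitude at latitude φ spans R cos φ, so Δλ = ΔE / (R cos φ) = -414.1 / (6367000 × 0.947390) = -6.8650e-05 rad = -14.160″.

Δλ = -14.16″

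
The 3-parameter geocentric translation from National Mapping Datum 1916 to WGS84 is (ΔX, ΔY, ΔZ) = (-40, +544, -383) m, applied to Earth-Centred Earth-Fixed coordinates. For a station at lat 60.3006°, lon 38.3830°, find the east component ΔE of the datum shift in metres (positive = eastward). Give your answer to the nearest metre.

ΔE = 451 m

The local east axis at (φ, λ) is (−sin λ, cos λ, 0), so ΔE = −sin(38.3830°)·(-40) + cos(38.3830°)·544 = 451.27 m.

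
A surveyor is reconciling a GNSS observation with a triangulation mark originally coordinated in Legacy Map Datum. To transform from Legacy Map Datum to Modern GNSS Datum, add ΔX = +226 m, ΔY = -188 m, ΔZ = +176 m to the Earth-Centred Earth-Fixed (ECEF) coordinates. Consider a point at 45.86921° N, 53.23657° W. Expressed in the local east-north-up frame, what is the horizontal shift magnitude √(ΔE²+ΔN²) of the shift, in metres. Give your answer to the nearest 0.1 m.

At φ = 45.86921°, λ = -53.23657°: sin φ = 0.717752, cos φ = 0.696299, sin λ = -0.801114, cos λ = 0.598512.
ΔE = −sin λ·ΔX + cos λ·ΔY = −(-0.801114)·(226) + (0.598512)·(-188) = 68.53 m.
ΔN = −sin φ cos λ·ΔX − sin φ sin λ·ΔY + cos φ·ΔZ = −(0.717752)(0.598512)(226) − (0.717752)(-0.801114)(-188) + (0.696299)(176) = -82.64 m.
Horizontal magnitude = √(ΔE² + ΔN²) = √(68.53² + (-82.64)²) = 107.36 m.

107.4 m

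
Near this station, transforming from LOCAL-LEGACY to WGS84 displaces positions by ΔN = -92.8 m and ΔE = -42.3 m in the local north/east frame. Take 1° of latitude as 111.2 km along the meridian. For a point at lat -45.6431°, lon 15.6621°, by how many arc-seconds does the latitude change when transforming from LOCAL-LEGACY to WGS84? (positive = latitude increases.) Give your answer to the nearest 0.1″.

1° of latitude = 111.2 km, so Δφ = -92.8 / 111200 = -0.0008345° = -3.004″.

Δφ = -3.0″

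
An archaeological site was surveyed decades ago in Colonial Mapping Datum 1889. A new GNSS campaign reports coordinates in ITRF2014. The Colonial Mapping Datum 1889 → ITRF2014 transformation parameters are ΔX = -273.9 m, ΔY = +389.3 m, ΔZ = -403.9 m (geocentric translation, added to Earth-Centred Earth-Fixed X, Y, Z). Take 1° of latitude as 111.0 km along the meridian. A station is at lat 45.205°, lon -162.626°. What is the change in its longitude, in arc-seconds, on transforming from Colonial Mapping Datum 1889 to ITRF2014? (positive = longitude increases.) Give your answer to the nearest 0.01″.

Δλ = -20.87″

sin φ = 0.709632, cos φ = 0.704572, sin λ = -0.298608, cos λ = -0.954376.
East component: ΔE = −sin λ·ΔX + cos λ·ΔY = −(-0.298608)(-273.9) + (-0.954376)(389.3) = -453.33 m.
1° of latitude spans 111000 m; at latitude φ, 1° of longitude spans that × cos φ = 78207.5 m, so Δλ = -453.33 / 78207.5 × 3600 = -20.867″.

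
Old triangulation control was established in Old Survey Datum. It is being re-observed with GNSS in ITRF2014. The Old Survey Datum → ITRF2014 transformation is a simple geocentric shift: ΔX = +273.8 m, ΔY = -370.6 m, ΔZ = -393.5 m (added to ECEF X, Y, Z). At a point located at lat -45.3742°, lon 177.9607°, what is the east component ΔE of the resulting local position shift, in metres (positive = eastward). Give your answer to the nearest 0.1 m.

The local east axis at (φ, λ) is (−sin λ, cos λ, 0), so ΔE = −sin(177.9607°)·273.8 + cos(177.9607°)·(-370.6) = 360.62 m.

ΔE = 360.6 m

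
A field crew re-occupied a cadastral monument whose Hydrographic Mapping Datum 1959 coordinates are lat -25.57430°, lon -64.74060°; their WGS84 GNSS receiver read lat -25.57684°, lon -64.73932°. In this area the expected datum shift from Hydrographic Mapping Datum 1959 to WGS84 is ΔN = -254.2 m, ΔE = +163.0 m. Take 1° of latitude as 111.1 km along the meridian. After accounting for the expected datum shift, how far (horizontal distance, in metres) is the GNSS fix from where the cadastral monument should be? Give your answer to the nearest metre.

Observed coordinate differences: Δφ = -0.00254°, Δλ = +0.00128°.
Converting to metres (1° lat = 111100 m, cos φ = 0.902026): observed ΔN = -282.2 m, observed ΔE = 128.3 m.
Subtracting the expected shift leaves a residual of -282.2 − (-254.2) = -28.0 m north and 128.3 − (163.0) = -34.7 m east.
Residual distance = √((-28.0)² + (-34.7)²) = 44.6 m.

45 m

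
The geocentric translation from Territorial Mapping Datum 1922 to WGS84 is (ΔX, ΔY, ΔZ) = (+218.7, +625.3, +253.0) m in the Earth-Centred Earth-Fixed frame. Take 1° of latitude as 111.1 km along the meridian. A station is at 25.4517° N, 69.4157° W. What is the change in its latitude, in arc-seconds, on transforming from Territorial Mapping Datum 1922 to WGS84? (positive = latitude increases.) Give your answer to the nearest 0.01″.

Δφ = 14.48″

sin φ = 0.429750, cos φ = 0.902948, sin λ = -0.936156, cos λ = 0.351585.
North component: ΔN = −sin φ cos λ·ΔX − sin φ sin λ·ΔY + cos φ·ΔZ = −(0.429750)(0.351585)(218.7) − (0.429750)(-0.936156)(625.3) + (0.902948)(253.0) = 446.97 m.
1° of latitude spans 111100 m, so Δφ = 446.97 / 111100 × 3600 = 14.483″.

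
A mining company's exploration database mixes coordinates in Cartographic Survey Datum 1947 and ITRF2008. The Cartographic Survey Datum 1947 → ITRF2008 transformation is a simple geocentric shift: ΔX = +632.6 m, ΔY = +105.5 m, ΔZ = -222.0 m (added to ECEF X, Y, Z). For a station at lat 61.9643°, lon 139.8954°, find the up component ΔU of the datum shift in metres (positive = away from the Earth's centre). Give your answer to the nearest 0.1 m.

At φ = 61.9643°, λ = 139.8954°: sin φ = 0.882655, cos φ = 0.470022, sin λ = 0.644185, cos λ = -0.764870.
ΔU = cos φ cos λ·ΔX + cos φ sin λ·ΔY + sin φ·ΔZ = (0.470022)(-0.764870)(632.6) + (0.470022)(0.644185)(105.5) + (0.882655)(-222.0) = -391.43 m.

ΔU = -391.4 m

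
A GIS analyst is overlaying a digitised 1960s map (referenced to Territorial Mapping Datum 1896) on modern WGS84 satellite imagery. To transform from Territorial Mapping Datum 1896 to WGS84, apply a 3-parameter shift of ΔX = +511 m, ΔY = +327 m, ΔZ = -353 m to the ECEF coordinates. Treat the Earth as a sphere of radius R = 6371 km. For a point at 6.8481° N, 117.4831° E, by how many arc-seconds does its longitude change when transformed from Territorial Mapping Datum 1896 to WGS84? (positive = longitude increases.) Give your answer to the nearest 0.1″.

sin φ = 0.119238, cos φ = 0.992866, sin λ = 0.887147, cos λ = -0.461487.
East component: ΔE = −sin λ·ΔX + cos λ·ΔY = −(0.887147)(511) + (-0.461487)(327) = -604.24 m.
1° of latitude spans πR/180 = 111195 m; at latitude φ, 1° of longitude spans that × cos φ = 110401.6 m, so Δλ = -604.24 / 110401.6 × 3600 = -19.703″.

Δλ = -19.7″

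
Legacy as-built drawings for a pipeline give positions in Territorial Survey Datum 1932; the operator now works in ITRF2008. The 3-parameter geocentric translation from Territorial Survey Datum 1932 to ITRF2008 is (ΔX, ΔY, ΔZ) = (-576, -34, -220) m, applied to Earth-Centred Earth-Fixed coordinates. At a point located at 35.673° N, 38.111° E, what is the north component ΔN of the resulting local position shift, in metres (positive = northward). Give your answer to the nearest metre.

ΔN = 98 m

The local north axis is (−sin φ cos λ, −sin φ sin λ, cos φ), giving ΔN = 264.291 + 12.237 − 178.719 = 97.81 m.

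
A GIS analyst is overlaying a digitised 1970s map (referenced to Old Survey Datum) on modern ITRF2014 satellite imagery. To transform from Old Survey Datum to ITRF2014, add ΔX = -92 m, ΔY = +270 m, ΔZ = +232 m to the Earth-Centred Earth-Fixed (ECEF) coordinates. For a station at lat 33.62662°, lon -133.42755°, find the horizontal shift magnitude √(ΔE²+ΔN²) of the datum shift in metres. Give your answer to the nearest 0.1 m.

367.2 m

At φ = 33.62662°, λ = -133.42755°: sin φ = 0.553778, cos φ = 0.832664, sin λ = -0.726244, cos λ = -0.687437.
ΔE = −sin λ·ΔX + cos λ·ΔY = −(-0.726244)·(-92) + (-0.687437)·(270) = -252.42 m.
ΔN = −sin φ cos λ·ΔX − sin φ sin λ·ΔY + cos φ·ΔZ = −(0.553778)(-0.687437)(-92) − (0.553778)(-0.726244)(270) + (0.832664)(232) = 266.74 m.
Horizontal magnitude = √(ΔE² + ΔN²) = √((-252.42)² + 266.74²) = 367.24 m.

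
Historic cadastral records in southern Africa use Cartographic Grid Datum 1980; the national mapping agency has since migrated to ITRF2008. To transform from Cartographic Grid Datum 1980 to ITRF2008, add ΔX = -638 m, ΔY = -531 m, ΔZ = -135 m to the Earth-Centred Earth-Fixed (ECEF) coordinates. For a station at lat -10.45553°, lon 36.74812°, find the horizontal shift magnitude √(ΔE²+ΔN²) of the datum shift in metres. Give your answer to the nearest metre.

The local east axis at (φ, λ) is (−sin λ, cos λ, 0), so ΔE = −sin(36.74812°)·(-638) + cos(36.74812°)·(-531) = -43.76 m.
The local north axis is (−sin φ cos λ, −sin φ sin λ, cos φ), giving ΔN = -92.771 − 57.653 − 132.758 = -283.18 m.
Horizontal magnitude = √(ΔE² + ΔN²) = √((-43.76)² + (-283.18)²) = 286.54 m.

287 m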